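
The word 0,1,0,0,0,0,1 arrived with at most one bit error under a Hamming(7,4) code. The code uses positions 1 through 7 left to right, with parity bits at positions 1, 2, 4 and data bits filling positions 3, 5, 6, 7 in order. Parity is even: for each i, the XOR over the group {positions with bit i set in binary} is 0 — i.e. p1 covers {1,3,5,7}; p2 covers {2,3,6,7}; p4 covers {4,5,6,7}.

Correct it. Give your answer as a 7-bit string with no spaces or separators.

s1 (pos 1,3,5,7): 0⊕0⊕0⊕1 = 1
s2 (pos 2,3,6,7): 1⊕0⊕0⊕1 = 0
s4 (pos 4,5,6,7): 0⊕0⊕0⊕1 = 1
Syndrome s4…s1 = 101 → error at position 5.
Flip position 5: 0100001 → 0100101

0100101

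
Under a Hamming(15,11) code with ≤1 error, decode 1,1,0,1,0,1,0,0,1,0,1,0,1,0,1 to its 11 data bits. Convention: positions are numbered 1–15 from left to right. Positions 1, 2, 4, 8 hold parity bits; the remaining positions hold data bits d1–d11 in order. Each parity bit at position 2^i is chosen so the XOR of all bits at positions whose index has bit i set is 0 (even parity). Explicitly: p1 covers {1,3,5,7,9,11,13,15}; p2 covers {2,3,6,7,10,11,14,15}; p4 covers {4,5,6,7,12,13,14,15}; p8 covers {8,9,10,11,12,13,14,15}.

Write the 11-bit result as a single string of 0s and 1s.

s1 (pos 1,3,5,7,9,11,13,15): 1⊕0⊕0⊕0⊕1⊕1⊕1⊕1 = 1
s2 (pos 2,3,6,7,10,11,14,15): 1⊕0⊕1⊕0⊕0⊕1⊕0⊕1 = 0
s4 (pos 4,5,6,7,12,13,14,15): 1⊕0⊕1⊕0⊕0⊕1⊕0⊕1 = 0
s8 (pos 8,9,10,11,12,13,14,15): 0⊕1⊕0⊕1⊕0⊕1⊕0⊕1 = 0
Syndrome s8…s1 = 0001 → error at position 1.
Flip position 1: 110101001010101 → 010101001010101
Read data bits from positions 3,5,6,7,9,10,11,12,13,14,15: 00101010101

00101010101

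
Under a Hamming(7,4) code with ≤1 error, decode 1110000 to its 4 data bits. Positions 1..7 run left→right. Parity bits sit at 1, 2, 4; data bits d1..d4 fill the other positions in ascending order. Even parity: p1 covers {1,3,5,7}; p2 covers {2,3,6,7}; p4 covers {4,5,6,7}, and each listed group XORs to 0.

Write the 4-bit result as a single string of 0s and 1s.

1000

s1 (pos 1,3,5,7): 1⊕1⊕0⊕0 = 0
s2 (pos 2,3,6,7): 1⊕1⊕0⊕0 = 0
s4 (pos 4,5,6,7): 0⊕0⊕0⊕0 = 0
Syndrome s4…s1 = 000 → no error.
Read data bits from positions 3,5,6,7: 1000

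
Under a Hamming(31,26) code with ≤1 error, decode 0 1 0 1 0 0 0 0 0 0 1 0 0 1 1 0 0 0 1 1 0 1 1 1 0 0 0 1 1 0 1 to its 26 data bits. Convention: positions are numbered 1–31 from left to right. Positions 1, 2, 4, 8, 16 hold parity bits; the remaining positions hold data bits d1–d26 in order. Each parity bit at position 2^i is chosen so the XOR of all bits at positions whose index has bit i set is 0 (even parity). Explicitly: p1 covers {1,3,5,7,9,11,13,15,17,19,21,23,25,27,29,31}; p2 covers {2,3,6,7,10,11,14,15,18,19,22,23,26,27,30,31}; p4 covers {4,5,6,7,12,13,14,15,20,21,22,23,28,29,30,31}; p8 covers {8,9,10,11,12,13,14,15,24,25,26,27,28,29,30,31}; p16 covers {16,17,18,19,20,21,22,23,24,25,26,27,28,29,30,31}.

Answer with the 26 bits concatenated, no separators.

00000011011001101110001101

s1 (pos 1,3,5,7,9,11,13,15,17,19,21,23,25,27,29,31): 0⊕0⊕0⊕0⊕0⊕1⊕0⊕1⊕0⊕1⊕0⊕1⊕0⊕0⊕1⊕1 = 0
s2 (pos 2,3,6,7,10,11,14,15,18,19,22,23,26,27,30,31): 1⊕0⊕0⊕0⊕0⊕1⊕1⊕1⊕0⊕1⊕1⊕1⊕0⊕0⊕0⊕1 = 0
s4 (pos 4,5,6,7,12,13,14,15,20,21,22,23,28,29,30,31): 1⊕0⊕0⊕0⊕0⊕0⊕1⊕1⊕1⊕0⊕1⊕1⊕1⊕1⊕0⊕1 = 1
s8 (pos 8,9,10,11,12,13,14,15,24,25,26,27,28,29,30,31): 0⊕0⊕0⊕1⊕0⊕0⊕1⊕1⊕1⊕0⊕0⊕0⊕1⊕1⊕0⊕1 = 1
s16 (pos 16,17,18,19,20,21,22,23,24,25,26,27,28,29,30,31): 0⊕0⊕0⊕1⊕1⊕0⊕1⊕1⊕1⊕0⊕0⊕0⊕1⊕1⊕0⊕1 = 0
Syndrome s16…s1 = 01100 → error at position 12.
Flip position 12: 0101000000100110001101110001101 → 0101000000110110001101110001101
Read data bits from positions 3,5,6,7,9,10,11,12,13,14,15,17,18,19,20,21,22,23,24,25,26,27,28,29,30,31: 00000011011001101110001101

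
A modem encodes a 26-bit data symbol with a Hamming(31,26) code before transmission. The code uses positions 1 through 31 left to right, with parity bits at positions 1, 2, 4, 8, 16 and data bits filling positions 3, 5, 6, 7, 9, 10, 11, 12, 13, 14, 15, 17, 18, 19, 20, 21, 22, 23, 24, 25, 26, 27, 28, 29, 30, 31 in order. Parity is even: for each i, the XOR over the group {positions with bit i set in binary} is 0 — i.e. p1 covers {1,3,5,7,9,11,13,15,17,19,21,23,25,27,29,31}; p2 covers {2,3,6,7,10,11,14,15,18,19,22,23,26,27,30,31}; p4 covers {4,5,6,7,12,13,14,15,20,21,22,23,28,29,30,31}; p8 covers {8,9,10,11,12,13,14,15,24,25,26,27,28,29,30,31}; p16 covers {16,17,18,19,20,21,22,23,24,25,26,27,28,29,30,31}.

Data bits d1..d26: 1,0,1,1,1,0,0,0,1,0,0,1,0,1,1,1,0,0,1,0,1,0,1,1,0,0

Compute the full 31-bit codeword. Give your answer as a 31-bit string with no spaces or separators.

0111011010001000101110010101100

Place data at non-parity positions: p1 p2 1 p4 0 1 1 p8 1 0 0 0 1 0 0 p16 1 0 1 1 1 0 0 1 0 1 0 1 1 0 0
p1 (pos 1,3,5,7,9,11,13,15,17,19,21,23,25,27,29,31): XOR of data positions = 1⊕0⊕1⊕1⊕0⊕1⊕0⊕1⊕1⊕1⊕0⊕0⊕0⊕1⊕0 = 0
p2 (pos 2,3,6,7,10,11,14,15,18,19,22,23,26,27,30,31): XOR of data positions = 1⊕1⊕1⊕0⊕0⊕0⊕0⊕0⊕1⊕0⊕0⊕1⊕0⊕0⊕0 = 1
p4 (pos 4,5,6,7,12,13,14,15,20,21,22,23,28,29,30,31): XOR of data positions = 0⊕1⊕1⊕0⊕1⊕0⊕0⊕1⊕1⊕0⊕0⊕1⊕1⊕0⊕0 = 1
p8 (pos 8,9,10,11,12,13,14,15,24,25,26,27,28,29,30,31): XOR of data positions = 1⊕0⊕0⊕0⊕1⊕0⊕0⊕1⊕0⊕1⊕0⊕1⊕1⊕0⊕0 = 0
p16 (pos 16,17,18,19,20,21,22,23,24,25,26,27,28,29,30,31): XOR of data positions = 1⊕0⊕1⊕1⊕1⊕0⊕0⊕1⊕0⊕1⊕0⊕1⊕1⊕0⊕0 = 0
Codeword: 0111011010001000101110010101100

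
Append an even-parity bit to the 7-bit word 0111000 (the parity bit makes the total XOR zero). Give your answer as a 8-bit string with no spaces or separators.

XOR of the 7 data bits: 0⊕1⊕1⊕1⊕0⊕0⊕0 = 1
Parity bit = 1 (so all 8 bits XOR to 0).

01110001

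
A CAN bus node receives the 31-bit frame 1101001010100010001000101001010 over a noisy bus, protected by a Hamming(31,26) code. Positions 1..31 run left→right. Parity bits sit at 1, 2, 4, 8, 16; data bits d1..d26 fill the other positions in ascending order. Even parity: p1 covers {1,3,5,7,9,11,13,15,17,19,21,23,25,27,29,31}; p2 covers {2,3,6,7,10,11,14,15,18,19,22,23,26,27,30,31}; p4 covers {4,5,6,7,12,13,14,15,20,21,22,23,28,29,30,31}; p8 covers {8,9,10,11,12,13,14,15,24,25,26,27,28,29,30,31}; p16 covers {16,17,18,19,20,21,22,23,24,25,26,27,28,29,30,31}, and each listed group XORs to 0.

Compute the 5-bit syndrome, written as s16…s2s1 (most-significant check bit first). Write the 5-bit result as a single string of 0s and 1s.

s1 (pos 1,3,5,7,9,11,13,15,17,19,21,23,25,27,29,31): 1⊕0⊕0⊕1⊕1⊕1⊕0⊕1⊕0⊕1⊕0⊕1⊕1⊕0⊕0⊕0 = 0
s2 (pos 2,3,6,7,10,11,14,15,18,19,22,23,26,27,30,31): 1⊕0⊕0⊕1⊕0⊕1⊕0⊕1⊕0⊕1⊕0⊕1⊕0⊕0⊕1⊕0 = 1
s4 (pos 4,5,6,7,12,13,14,15,20,21,22,23,28,29,30,31): 1⊕0⊕0⊕1⊕0⊕0⊕0⊕1⊕0⊕0⊕0⊕1⊕1⊕0⊕1⊕0 = 0
s8 (pos 8,9,10,11,12,13,14,15,24,25,26,27,28,29,30,31): 0⊕1⊕0⊕1⊕0⊕0⊕0⊕1⊕0⊕1⊕0⊕0⊕1⊕0⊕1⊕0 = 0
s16 (pos 16,17,18,19,20,21,22,23,24,25,26,27,28,29,30,31): 0⊕0⊕0⊕1⊕0⊕0⊕0⊕1⊕0⊕1⊕0⊕0⊕1⊕0⊕1⊕0 = 1
Syndrome s16…s1 = 10010 → error at position 18.

10010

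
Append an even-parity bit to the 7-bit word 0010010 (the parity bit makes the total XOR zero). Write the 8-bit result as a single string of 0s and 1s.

XOR of the 7 data bits: 0⊕0⊕1⊕0⊕0⊕1⊕0 = 0
Parity bit = 0 (so all 8 bits XOR to 0).

00100100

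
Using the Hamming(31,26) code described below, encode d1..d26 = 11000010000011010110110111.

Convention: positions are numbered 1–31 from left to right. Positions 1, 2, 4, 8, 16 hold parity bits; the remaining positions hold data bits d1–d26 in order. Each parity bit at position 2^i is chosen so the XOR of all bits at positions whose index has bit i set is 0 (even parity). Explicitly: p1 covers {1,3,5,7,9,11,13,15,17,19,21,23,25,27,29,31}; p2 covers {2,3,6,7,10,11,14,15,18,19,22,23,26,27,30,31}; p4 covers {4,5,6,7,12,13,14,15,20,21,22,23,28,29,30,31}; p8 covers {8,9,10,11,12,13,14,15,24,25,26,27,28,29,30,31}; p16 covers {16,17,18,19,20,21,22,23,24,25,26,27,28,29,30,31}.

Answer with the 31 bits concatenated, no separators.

Place data at non-parity positions: p1 p2 1 p4 1 0 0 p8 0 0 1 0 0 0 0 p16 0 1 1 0 1 0 1 1 0 1 1 0 1 1 1
p1 (pos 1,3,5,7,9,11,13,15,17,19,21,23,25,27,29,31): XOR of data positions = 1⊕1⊕0⊕0⊕1⊕0⊕0⊕0⊕1⊕1⊕1⊕0⊕1⊕1⊕1 = 1
p2 (pos 2,3,6,7,10,11,14,15,18,19,22,23,26,27,30,31): XOR of data positions = 1⊕0⊕0⊕0⊕1⊕0⊕0⊕1⊕1⊕0⊕1⊕1⊕1⊕1⊕1 = 1
p4 (pos 4,5,6,7,12,13,14,15,20,21,22,23,28,29,30,31): XOR of data positions = 1⊕0⊕0⊕0⊕0⊕0⊕0⊕0⊕1⊕0⊕1⊕0⊕1⊕1⊕1 = 0
p8 (pos 8,9,10,11,12,13,14,15,24,25,26,27,28,29,30,31): XOR of data positions = 0⊕0⊕1⊕0⊕0⊕0⊕0⊕1⊕0⊕1⊕1⊕0⊕1⊕1⊕1 = 1
p16 (pos 16,17,18,19,20,21,22,23,24,25,26,27,28,29,30,31): XOR of data positions = 0⊕1⊕1⊕0⊕1⊕0⊕1⊕1⊕0⊕1⊕1⊕0⊕1⊕1⊕1 = 0
Codeword: 1110100100100000011010110110111

1110100100100000011010110110111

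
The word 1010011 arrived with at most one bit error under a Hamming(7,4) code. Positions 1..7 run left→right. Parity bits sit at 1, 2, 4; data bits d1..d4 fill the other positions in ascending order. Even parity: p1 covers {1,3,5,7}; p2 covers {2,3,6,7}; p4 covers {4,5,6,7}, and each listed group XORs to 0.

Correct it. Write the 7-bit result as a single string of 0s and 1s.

1000011

s1 (pos 1,3,5,7): 1⊕1⊕0⊕1 = 1
s2 (pos 2,3,6,7): 0⊕1⊕1⊕1 = 1
s4 (pos 4,5,6,7): 0⊕0⊕1⊕1 = 0
Syndrome s4…s1 = 011 → error at position 3.
Flip position 3: 1010011 → 1000011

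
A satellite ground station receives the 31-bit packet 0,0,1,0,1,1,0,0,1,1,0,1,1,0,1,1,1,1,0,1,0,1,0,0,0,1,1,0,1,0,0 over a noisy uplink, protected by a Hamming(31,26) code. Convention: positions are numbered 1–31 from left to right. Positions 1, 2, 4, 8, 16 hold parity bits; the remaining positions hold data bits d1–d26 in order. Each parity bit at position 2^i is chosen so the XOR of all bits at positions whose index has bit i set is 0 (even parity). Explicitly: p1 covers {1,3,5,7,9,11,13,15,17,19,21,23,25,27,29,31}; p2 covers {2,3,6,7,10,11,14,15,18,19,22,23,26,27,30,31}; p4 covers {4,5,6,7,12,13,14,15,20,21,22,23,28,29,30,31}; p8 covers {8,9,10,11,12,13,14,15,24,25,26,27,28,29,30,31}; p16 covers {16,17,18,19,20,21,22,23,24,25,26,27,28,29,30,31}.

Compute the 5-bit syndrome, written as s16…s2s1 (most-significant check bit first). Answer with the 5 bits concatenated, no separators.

00000

s1 (pos 1,3,5,7,9,11,13,15,17,19,21,23,25,27,29,31): 0⊕1⊕1⊕0⊕1⊕0⊕1⊕1⊕1⊕0⊕0⊕0⊕0⊕1⊕1⊕0 = 0
s2 (pos 2,3,6,7,10,11,14,15,18,19,22,23,26,27,30,31): 0⊕1⊕1⊕0⊕1⊕0⊕0⊕1⊕1⊕0⊕1⊕0⊕1⊕1⊕0⊕0 = 0
s4 (pos 4,5,6,7,12,13,14,15,20,21,22,23,28,29,30,31): 0⊕1⊕1⊕0⊕1⊕1⊕0⊕1⊕1⊕0⊕1⊕0⊕0⊕1⊕0⊕0 = 0
s8 (pos 8,9,10,11,12,13,14,15,24,25,26,27,28,29,30,31): 0⊕1⊕1⊕0⊕1⊕1⊕0⊕1⊕0⊕0⊕1⊕1⊕0⊕1⊕0⊕0 = 0
s16 (pos 16,17,18,19,20,21,22,23,24,25,26,27,28,29,30,31): 1⊕1⊕1⊕0⊕1⊕0⊕1⊕0⊕0⊕0⊕1⊕1⊕0⊕1⊕0⊕0 = 0
Syndrome s16…s1 = 00000 → no error.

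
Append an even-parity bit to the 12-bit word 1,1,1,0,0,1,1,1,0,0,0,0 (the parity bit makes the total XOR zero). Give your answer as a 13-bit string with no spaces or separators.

1110011100000

XOR of the 12 data bits: 1⊕1⊕1⊕0⊕0⊕1⊕1⊕1⊕0⊕0⊕0⊕0 = 0
Parity bit = 0 (so all 13 bits XOR to 0).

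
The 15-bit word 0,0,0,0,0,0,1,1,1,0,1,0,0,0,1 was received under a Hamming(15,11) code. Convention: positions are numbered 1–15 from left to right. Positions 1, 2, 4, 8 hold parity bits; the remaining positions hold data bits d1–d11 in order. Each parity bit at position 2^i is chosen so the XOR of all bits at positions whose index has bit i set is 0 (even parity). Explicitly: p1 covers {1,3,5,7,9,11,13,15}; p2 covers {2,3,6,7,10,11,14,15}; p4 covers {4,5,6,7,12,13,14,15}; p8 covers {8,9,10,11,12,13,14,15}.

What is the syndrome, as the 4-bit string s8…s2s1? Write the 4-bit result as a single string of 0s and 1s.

0010

s1 (pos 1,3,5,7,9,11,13,15): 0⊕0⊕0⊕1⊕1⊕1⊕0⊕1 = 0
s2 (pos 2,3,6,7,10,11,14,15): 0⊕0⊕0⊕1⊕0⊕1⊕0⊕1 = 1
s4 (pos 4,5,6,7,12,13,14,15): 0⊕0⊕0⊕1⊕0⊕0⊕0⊕1 = 0
s8 (pos 8,9,10,11,12,13,14,15): 1⊕1⊕0⊕1⊕0⊕0⊕0⊕1 = 0
Syndrome s8…s1 = 0010 → error at position 2.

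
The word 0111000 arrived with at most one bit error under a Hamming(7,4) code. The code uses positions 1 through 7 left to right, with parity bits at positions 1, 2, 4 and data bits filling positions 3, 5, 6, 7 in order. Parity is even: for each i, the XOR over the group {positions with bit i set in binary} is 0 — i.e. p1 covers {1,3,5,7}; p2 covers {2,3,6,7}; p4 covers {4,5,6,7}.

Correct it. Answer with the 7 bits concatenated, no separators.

0111100

s1 (pos 1,3,5,7): 0⊕1⊕0⊕0 = 1
s2 (pos 2,3,6,7): 1⊕1⊕0⊕0 = 0
s4 (pos 4,5,6,7): 1⊕0⊕0⊕0 = 1
Syndrome s4…s1 = 101 → error at position 5.
Flip position 5: 0111000 → 0111100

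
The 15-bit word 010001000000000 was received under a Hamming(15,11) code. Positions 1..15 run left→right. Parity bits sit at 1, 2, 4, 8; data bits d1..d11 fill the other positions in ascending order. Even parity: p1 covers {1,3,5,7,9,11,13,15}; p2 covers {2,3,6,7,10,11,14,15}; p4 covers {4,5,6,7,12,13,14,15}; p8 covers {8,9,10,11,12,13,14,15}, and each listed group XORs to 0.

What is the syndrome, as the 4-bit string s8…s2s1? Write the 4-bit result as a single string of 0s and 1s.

s1 (pos 1,3,5,7,9,11,13,15): 0⊕0⊕0⊕0⊕0⊕0⊕0⊕0 = 0
s2 (pos 2,3,6,7,10,11,14,15): 1⊕0⊕1⊕0⊕0⊕0⊕0⊕0 = 0
s4 (pos 4,5,6,7,12,13,14,15): 0⊕0⊕1⊕0⊕0⊕0⊕0⊕0 = 1
s8 (pos 8,9,10,11,12,13,14,15): 0⊕0⊕0⊕0⊕0⊕0⊕0⊕0 = 0
Syndrome s8…s1 = 0100 → error at position 4.

0100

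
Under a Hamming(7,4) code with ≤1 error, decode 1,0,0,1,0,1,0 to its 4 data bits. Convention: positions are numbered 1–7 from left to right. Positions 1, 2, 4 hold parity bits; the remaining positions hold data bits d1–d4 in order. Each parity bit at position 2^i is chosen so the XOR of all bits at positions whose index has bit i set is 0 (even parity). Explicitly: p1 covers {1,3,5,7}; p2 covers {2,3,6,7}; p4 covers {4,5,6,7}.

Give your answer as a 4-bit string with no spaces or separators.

s1 (pos 1,3,5,7): 1⊕0⊕0⊕0 = 1
s2 (pos 2,3,6,7): 0⊕0⊕1⊕0 = 1
s4 (pos 4,5,6,7): 1⊕0⊕1⊕0 = 0
Syndrome s4…s1 = 011 → error at position 3.
Flip position 3: 1001010 → 1011010
Read data bits from positions 3,5,6,7: 1010

1010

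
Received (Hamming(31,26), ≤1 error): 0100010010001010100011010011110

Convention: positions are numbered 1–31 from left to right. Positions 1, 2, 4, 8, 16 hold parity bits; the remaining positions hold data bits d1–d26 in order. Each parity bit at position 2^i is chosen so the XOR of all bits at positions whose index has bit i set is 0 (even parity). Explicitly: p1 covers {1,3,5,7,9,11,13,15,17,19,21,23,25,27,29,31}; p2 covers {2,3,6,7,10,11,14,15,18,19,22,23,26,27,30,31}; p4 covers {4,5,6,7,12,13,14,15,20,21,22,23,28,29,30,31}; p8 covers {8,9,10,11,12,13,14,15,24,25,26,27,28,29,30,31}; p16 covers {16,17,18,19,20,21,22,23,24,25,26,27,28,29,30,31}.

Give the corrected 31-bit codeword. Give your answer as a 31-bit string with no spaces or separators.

s1 (pos 1,3,5,7,9,11,13,15,17,19,21,23,25,27,29,31): 0⊕0⊕0⊕0⊕1⊕0⊕1⊕1⊕1⊕0⊕1⊕0⊕0⊕1⊕1⊕0 = 1
s2 (pos 2,3,6,7,10,11,14,15,18,19,22,23,26,27,30,31): 1⊕0⊕1⊕0⊕0⊕0⊕0⊕1⊕0⊕0⊕1⊕0⊕0⊕1⊕1⊕0 = 0
s4 (pos 4,5,6,7,12,13,14,15,20,21,22,23,28,29,30,31): 0⊕0⊕1⊕0⊕0⊕1⊕0⊕1⊕0⊕1⊕1⊕0⊕1⊕1⊕1⊕0 = 0
s8 (pos 8,9,10,11,12,13,14,15,24,25,26,27,28,29,30,31): 0⊕1⊕0⊕0⊕0⊕1⊕0⊕1⊕1⊕0⊕0⊕1⊕1⊕1⊕1⊕0 = 0
s16 (pos 16,17,18,19,20,21,22,23,24,25,26,27,28,29,30,31): 0⊕1⊕0⊕0⊕0⊕1⊕1⊕0⊕1⊕0⊕0⊕1⊕1⊕1⊕1⊕0 = 0
Syndrome s16…s1 = 00001 → error at position 1.
Flip position 1: 0100010010001010100011010011110 → 1100010010001010100011010011110

1100010010001010100011010011110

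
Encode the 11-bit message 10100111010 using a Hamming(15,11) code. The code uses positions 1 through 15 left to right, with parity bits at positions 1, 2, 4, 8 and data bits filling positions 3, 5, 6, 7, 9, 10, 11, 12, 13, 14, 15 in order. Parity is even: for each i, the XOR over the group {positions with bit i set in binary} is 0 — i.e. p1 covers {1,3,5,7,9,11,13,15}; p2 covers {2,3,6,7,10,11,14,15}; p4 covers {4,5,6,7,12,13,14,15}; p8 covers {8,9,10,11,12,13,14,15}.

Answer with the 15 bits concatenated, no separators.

011101000111010

Place data at non-parity positions: p1 p2 1 p4 0 1 0 p8 0 1 1 1 0 1 0
p1 (pos 1,3,5,7,9,11,13,15): XOR of data positions = 1⊕0⊕0⊕0⊕1⊕0⊕0 = 0
p2 (pos 2,3,6,7,10,11,14,15): XOR of data positions = 1⊕1⊕0⊕1⊕1⊕1⊕0 = 1
p4 (pos 4,5,6,7,12,13,14,15): XOR of data positions = 0⊕1⊕0⊕1⊕0⊕1⊕0 = 1
p8 (pos 8,9,10,11,12,13,14,15): XOR of data positions = 0⊕1⊕1⊕1⊕0⊕1⊕0 = 0
Codeword: 011101000111010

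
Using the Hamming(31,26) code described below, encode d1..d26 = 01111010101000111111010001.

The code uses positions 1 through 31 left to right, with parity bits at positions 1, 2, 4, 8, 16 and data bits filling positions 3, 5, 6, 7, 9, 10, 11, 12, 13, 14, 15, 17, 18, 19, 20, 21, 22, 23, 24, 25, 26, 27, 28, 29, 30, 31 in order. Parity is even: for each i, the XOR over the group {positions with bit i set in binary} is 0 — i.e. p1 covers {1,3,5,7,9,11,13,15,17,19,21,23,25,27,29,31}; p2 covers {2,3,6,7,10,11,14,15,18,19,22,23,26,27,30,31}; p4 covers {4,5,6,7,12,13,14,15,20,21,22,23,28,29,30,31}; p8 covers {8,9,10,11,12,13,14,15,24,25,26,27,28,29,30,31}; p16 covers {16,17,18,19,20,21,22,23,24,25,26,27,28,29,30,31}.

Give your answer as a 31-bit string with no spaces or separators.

1000111010101010000111111010001

Place data at non-parity positions: p1 p2 0 p4 1 1 1 p8 1 0 1 0 1 0 1 p16 0 0 0 1 1 1 1 1 1 0 1 0 0 0 1
p1 (pos 1,3,5,7,9,11,13,15,17,19,21,23,25,27,29,31): XOR of data positions = 0⊕1⊕1⊕1⊕1⊕1⊕1⊕0⊕0⊕1⊕1⊕1⊕1⊕0⊕1 = 1
p2 (pos 2,3,6,7,10,11,14,15,18,19,22,23,26,27,30,31): XOR of data positions = 0⊕1⊕1⊕0⊕1⊕0⊕1⊕0⊕0⊕1⊕1⊕0⊕1⊕0⊕1 = 0
p4 (pos 4,5,6,7,12,13,14,15,20,21,22,23,28,29,30,31): XOR of data positions = 1⊕1⊕1⊕0⊕1⊕0⊕1⊕1⊕1⊕1⊕1⊕0⊕0⊕0⊕1 = 0
p8 (pos 8,9,10,11,12,13,14,15,24,25,26,27,28,29,30,31): XOR of data positions = 1⊕0⊕1⊕0⊕1⊕0⊕1⊕1⊕1⊕0⊕1⊕0⊕0⊕0⊕1 = 0
p16 (pos 16,17,18,19,20,21,22,23,24,25,26,27,28,29,30,31): XOR of data positions = 0⊕0⊕0⊕1⊕1⊕1⊕1⊕1⊕1⊕0⊕1⊕0⊕0⊕0⊕1 = 0
Codeword: 1000111010101010000111111010001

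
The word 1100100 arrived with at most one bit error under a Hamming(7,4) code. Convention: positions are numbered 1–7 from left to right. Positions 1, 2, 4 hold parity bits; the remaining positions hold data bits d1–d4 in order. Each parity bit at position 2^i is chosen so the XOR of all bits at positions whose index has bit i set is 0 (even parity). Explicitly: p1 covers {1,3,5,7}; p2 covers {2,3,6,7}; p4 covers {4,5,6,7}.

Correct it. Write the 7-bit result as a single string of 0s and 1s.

s1 (pos 1,3,5,7): 1⊕0⊕1⊕0 = 0
s2 (pos 2,3,6,7): 1⊕0⊕0⊕0 = 1
s4 (pos 4,5,6,7): 0⊕1⊕0⊕0 = 1
Syndrome s4…s1 = 110 → error at position 6.
Flip position 6: 1100100 → 1100110

1100110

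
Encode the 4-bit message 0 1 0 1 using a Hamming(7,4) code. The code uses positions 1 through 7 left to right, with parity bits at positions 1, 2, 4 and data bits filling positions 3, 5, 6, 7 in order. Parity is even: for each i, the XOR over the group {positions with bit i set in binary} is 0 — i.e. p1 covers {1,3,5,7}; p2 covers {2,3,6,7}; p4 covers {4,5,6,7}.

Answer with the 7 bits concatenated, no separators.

Place data at non-parity positions: p1 p2 0 p4 1 0 1
p1 (pos 1,3,5,7): XOR of data positions = 0⊕1⊕1 = 0
p2 (pos 2,3,6,7): XOR of data positions = 0⊕0⊕1 = 1
p4 (pos 4,5,6,7): XOR of data positions = 1⊕0⊕1 = 0
Codeword: 0100101

0100101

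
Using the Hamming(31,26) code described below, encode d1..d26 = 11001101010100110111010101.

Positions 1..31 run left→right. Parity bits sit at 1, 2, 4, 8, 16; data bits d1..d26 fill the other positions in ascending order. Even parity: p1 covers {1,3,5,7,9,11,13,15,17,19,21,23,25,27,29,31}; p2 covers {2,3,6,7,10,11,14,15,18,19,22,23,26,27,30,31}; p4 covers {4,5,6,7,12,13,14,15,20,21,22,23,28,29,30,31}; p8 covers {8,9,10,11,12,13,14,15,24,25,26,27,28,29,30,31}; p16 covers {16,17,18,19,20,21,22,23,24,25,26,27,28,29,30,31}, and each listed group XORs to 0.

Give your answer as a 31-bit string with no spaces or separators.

0010100111010101100110111010101

Place data at non-parity positions: p1 p2 1 p4 1 0 0 p8 1 1 0 1 0 1 0 p16 1 0 0 1 1 0 1 1 1 0 1 0 1 0 1
p1 (pos 1,3,5,7,9,11,13,15,17,19,21,23,25,27,29,31): XOR of data positions = 1⊕1⊕0⊕1⊕0⊕0⊕0⊕1⊕0⊕1⊕1⊕1⊕1⊕1⊕1 = 0
p2 (pos 2,3,6,7,10,11,14,15,18,19,22,23,26,27,30,31): XOR of data positions = 1⊕0⊕0⊕1⊕0⊕1⊕0⊕0⊕0⊕0⊕1⊕0⊕1⊕0⊕1 = 0
p4 (pos 4,5,6,7,12,13,14,15,20,21,22,23,28,29,30,31): XOR of data positions = 1⊕0⊕0⊕1⊕0⊕1⊕0⊕1⊕1⊕0⊕1⊕0⊕1⊕0⊕1 = 0
p8 (pos 8,9,10,11,12,13,14,15,24,25,26,27,28,29,30,31): XOR of data positions = 1⊕1⊕0⊕1⊕0⊕1⊕0⊕1⊕1⊕0⊕1⊕0⊕1⊕0⊕1 = 1
p16 (pos 16,17,18,19,20,21,22,23,24,25,26,27,28,29,30,31): XOR of data positions = 1⊕0⊕0⊕1⊕1⊕0⊕1⊕1⊕1⊕0⊕1⊕0⊕1⊕0⊕1 = 1
Codeword: 0010100111010101100110111010101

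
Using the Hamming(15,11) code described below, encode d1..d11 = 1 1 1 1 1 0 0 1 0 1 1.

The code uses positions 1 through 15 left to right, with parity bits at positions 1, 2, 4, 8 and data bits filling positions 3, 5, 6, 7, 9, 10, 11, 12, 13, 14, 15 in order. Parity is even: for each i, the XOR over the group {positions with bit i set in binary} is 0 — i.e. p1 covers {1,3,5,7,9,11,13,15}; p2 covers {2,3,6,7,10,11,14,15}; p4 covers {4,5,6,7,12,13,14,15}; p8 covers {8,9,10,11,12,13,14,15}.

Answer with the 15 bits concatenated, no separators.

Place data at non-parity positions: p1 p2 1 p4 1 1 1 p8 1 0 0 1 0 1 1
p1 (pos 1,3,5,7,9,11,13,15): XOR of data positions = 1⊕1⊕1⊕1⊕0⊕0⊕1 = 1
p2 (pos 2,3,6,7,10,11,14,15): XOR of data positions = 1⊕1⊕1⊕0⊕0⊕1⊕1 = 1
p4 (pos 4,5,6,7,12,13,14,15): XOR of data positions = 1⊕1⊕1⊕1⊕0⊕1⊕1 = 0
p8 (pos 8,9,10,11,12,13,14,15): XOR of data positions = 1⊕0⊕0⊕1⊕0⊕1⊕1 = 0
Codeword: 111011101001011

111011101001011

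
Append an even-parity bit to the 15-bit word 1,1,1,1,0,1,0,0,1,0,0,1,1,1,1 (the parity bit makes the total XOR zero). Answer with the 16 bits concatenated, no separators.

1111010010011110

XOR of the 15 data bits: 1⊕1⊕1⊕1⊕0⊕1⊕0⊕0⊕1⊕0⊕0⊕1⊕1⊕1⊕1 = 0
Parity bit = 0 (so all 16 bits XOR to 0).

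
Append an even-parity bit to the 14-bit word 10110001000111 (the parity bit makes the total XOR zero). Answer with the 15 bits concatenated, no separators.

XOR of the 14 data bits: 1⊕0⊕1⊕1⊕0⊕0⊕0⊕1⊕0⊕0⊕0⊕1⊕1⊕1 = 1
Parity bit = 1 (so all 15 bits XOR to 0).

101100010001111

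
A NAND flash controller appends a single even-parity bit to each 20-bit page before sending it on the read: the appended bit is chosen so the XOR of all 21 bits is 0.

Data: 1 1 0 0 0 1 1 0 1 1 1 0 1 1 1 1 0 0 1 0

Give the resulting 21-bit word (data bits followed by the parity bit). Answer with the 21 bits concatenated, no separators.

XOR of the 20 data bits: 1⊕1⊕0⊕0⊕0⊕1⊕1⊕0⊕1⊕1⊕1⊕0⊕1⊕1⊕1⊕1⊕0⊕0⊕1⊕0 = 0
Parity bit = 0 (so all 21 bits XOR to 0).

110001101110111100100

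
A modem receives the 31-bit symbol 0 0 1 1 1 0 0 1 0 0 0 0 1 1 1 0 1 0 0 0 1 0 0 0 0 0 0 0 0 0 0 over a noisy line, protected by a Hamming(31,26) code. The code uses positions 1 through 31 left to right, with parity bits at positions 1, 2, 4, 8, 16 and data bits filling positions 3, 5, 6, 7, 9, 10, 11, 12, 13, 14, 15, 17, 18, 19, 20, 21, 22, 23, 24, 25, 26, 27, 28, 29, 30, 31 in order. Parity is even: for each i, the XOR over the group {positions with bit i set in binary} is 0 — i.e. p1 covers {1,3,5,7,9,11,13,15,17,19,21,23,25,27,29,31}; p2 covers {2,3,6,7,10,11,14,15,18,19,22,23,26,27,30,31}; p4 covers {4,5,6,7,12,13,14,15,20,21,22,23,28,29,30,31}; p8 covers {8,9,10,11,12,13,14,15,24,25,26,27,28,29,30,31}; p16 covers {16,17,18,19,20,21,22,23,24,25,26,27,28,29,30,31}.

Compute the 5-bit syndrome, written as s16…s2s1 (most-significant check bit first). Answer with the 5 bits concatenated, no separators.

s1 (pos 1,3,5,7,9,11,13,15,17,19,21,23,25,27,29,31): 0⊕1⊕1⊕0⊕0⊕0⊕1⊕1⊕1⊕0⊕1⊕0⊕0⊕0⊕0⊕0 = 0
s2 (pos 2,3,6,7,10,11,14,15,18,19,22,23,26,27,30,31): 0⊕1⊕0⊕0⊕0⊕0⊕1⊕1⊕0⊕0⊕0⊕0⊕0⊕0⊕0⊕0 = 1
s4 (pos 4,5,6,7,12,13,14,15,20,21,22,23,28,29,30,31): 1⊕1⊕0⊕0⊕0⊕1⊕1⊕1⊕0⊕1⊕0⊕0⊕0⊕0⊕0⊕0 = 0
s8 (pos 8,9,10,11,12,13,14,15,24,25,26,27,28,29,30,31): 1⊕0⊕0⊕0⊕0⊕1⊕1⊕1⊕0⊕0⊕0⊕0⊕0⊕0⊕0⊕0 = 0
s16 (pos 16,17,18,19,20,21,22,23,24,25,26,27,28,29,30,31): 0⊕1⊕0⊕0⊕0⊕1⊕0⊕0⊕0⊕0⊕0⊕0⊕0⊕0⊕0⊕0 = 0
Syndrome s16…s1 = 00010 → error at position 2.

00010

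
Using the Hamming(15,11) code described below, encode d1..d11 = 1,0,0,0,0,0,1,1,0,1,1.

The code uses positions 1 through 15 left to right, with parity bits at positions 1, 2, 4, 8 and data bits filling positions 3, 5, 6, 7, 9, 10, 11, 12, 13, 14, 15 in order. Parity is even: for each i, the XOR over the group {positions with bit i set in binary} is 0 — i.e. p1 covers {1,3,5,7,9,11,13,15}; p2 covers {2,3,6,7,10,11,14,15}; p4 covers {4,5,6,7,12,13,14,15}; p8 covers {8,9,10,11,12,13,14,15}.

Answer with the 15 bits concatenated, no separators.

Place data at non-parity positions: p1 p2 1 p4 0 0 0 p8 0 0 1 1 0 1 1
p1 (pos 1,3,5,7,9,11,13,15): XOR of data positions = 1⊕0⊕0⊕0⊕1⊕0⊕1 = 1
p2 (pos 2,3,6,7,10,11,14,15): XOR of data positions = 1⊕0⊕0⊕0⊕1⊕1⊕1 = 0
p4 (pos 4,5,6,7,12,13,14,15): XOR of data positions = 0⊕0⊕0⊕1⊕0⊕1⊕1 = 1
p8 (pos 8,9,10,11,12,13,14,15): XOR of data positions = 0⊕0⊕1⊕1⊕0⊕1⊕1 = 0
Codeword: 101100000011011

101100000011011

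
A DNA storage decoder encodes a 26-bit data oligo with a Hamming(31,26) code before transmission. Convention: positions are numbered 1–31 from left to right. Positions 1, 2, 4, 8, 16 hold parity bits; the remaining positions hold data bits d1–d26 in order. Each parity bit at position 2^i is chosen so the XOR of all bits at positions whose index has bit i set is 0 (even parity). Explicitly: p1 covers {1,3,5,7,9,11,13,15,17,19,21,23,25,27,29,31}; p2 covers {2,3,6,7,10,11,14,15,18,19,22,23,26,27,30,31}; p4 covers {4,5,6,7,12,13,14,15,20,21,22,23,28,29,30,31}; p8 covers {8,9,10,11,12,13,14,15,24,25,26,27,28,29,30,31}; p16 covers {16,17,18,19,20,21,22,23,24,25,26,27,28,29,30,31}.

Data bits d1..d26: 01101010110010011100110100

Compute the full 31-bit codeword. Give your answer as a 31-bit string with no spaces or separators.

Place data at non-parity positions: p1 p2 0 p4 1 1 0 p8 1 0 1 0 1 1 0 p16 0 1 0 0 1 1 1 0 0 1 1 0 1 0 0
p1 (pos 1,3,5,7,9,11,13,15,17,19,21,23,25,27,29,31): XOR of data positions = 0⊕1⊕0⊕1⊕1⊕1⊕0⊕0⊕0⊕1⊕1⊕0⊕1⊕1⊕0 = 0
p2 (pos 2,3,6,7,10,11,14,15,18,19,22,23,26,27,30,31): XOR of data positions = 0⊕1⊕0⊕0⊕1⊕1⊕0⊕1⊕0⊕1⊕1⊕1⊕1⊕0⊕0 = 0
p4 (pos 4,5,6,7,12,13,14,15,20,21,22,23,28,29,30,31): XOR of data positions = 1⊕1⊕0⊕0⊕1⊕1⊕0⊕0⊕1⊕1⊕1⊕0⊕1⊕0⊕0 = 0
p8 (pos 8,9,10,11,12,13,14,15,24,25,26,27,28,29,30,31): XOR of data positions = 1⊕0⊕1⊕0⊕1⊕1⊕0⊕0⊕0⊕1⊕1⊕0⊕1⊕0⊕0 = 1
p16 (pos 16,17,18,19,20,21,22,23,24,25,26,27,28,29,30,31): XOR of data positions = 0⊕1⊕0⊕0⊕1⊕1⊕1⊕0⊕0⊕1⊕1⊕0⊕1⊕0⊕0 = 1
Codeword: 0000110110101101010011100110100

0000110110101101010011100110100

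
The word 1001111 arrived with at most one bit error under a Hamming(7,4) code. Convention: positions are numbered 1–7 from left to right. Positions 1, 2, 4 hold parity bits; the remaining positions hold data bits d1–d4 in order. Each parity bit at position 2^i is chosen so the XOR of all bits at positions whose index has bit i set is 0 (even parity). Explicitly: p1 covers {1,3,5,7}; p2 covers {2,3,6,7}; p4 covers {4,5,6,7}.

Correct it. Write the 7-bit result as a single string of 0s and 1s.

s1 (pos 1,3,5,7): 1⊕0⊕1⊕1 = 1
s2 (pos 2,3,6,7): 0⊕0⊕1⊕1 = 0
s4 (pos 4,5,6,7): 1⊕1⊕1⊕1 = 0
Syndrome s4…s1 = 001 → error at position 1.
Flip position 1: 1001111 → 0001111

0001111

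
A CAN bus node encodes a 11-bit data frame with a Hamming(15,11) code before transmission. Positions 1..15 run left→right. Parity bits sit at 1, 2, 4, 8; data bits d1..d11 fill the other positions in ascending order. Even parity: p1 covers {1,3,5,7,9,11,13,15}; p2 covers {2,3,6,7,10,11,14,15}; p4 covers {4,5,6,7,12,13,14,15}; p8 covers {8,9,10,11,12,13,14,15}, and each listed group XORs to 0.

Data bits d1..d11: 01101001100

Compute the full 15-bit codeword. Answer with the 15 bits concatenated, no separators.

Place data at non-parity positions: p1 p2 0 p4 1 1 0 p8 1 0 0 1 1 0 0
p1 (pos 1,3,5,7,9,11,13,15): XOR of data positions = 0⊕1⊕0⊕1⊕0⊕1⊕0 = 1
p2 (pos 2,3,6,7,10,11,14,15): XOR of data positions = 0⊕1⊕0⊕0⊕0⊕0⊕0 = 1
p4 (pos 4,5,6,7,12,13,14,15): XOR of data positions = 1⊕1⊕0⊕1⊕1⊕0⊕0 = 0
p8 (pos 8,9,10,11,12,13,14,15): XOR of data positions = 1⊕0⊕0⊕1⊕1⊕0⊕0 = 1
Codeword: 110011011001100

110011011001100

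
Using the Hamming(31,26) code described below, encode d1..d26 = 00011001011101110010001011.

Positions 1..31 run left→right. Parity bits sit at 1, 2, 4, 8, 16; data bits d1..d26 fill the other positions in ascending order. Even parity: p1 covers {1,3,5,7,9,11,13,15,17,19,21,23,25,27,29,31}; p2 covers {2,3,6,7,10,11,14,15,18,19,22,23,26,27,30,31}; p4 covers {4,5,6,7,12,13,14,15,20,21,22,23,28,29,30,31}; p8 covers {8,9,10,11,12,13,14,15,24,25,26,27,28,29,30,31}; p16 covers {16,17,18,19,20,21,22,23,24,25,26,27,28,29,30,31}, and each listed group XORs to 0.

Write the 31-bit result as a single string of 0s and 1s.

Place data at non-parity positions: p1 p2 0 p4 0 0 1 p8 1 0 0 1 0 1 1 p16 1 0 1 1 1 0 0 1 0 0 0 1 0 1 1
p1 (pos 1,3,5,7,9,11,13,15,17,19,21,23,25,27,29,31): XOR of data positions = 0⊕0⊕1⊕1⊕0⊕0⊕1⊕1⊕1⊕1⊕0⊕0⊕0⊕0⊕1 = 1
p2 (pos 2,3,6,7,10,11,14,15,18,19,22,23,26,27,30,31): XOR of data positions = 0⊕0⊕1⊕0⊕0⊕1⊕1⊕0⊕1⊕0⊕0⊕0⊕0⊕1⊕1 = 0
p4 (pos 4,5,6,7,12,13,14,15,20,21,22,23,28,29,30,31): XOR of data positions = 0⊕0⊕1⊕1⊕0⊕1⊕1⊕1⊕1⊕0⊕0⊕1⊕0⊕1⊕1 = 1
p8 (pos 8,9,10,11,12,13,14,15,24,25,26,27,28,29,30,31): XOR of data positions = 1⊕0⊕0⊕1⊕0⊕1⊕1⊕1⊕0⊕0⊕0⊕1⊕0⊕1⊕1 = 0
p16 (pos 16,17,18,19,20,21,22,23,24,25,26,27,28,29,30,31): XOR of data positions = 1⊕0⊕1⊕1⊕1⊕0⊕0⊕1⊕0⊕0⊕0⊕1⊕0⊕1⊕1 = 0
Codeword: 1001001010010110101110010001011

1001001010010110101110010001011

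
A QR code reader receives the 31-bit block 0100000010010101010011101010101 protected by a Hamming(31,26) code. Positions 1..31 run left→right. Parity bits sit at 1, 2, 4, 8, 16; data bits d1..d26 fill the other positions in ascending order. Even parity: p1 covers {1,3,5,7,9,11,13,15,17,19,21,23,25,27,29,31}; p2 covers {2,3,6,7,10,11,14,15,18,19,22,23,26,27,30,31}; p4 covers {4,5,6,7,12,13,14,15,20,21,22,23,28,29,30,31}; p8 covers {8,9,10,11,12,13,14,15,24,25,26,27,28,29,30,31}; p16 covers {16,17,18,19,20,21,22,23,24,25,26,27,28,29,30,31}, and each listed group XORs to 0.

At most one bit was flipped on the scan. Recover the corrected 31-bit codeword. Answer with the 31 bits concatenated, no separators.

0100000010010101010011101010100

s1 (pos 1,3,5,7,9,11,13,15,17,19,21,23,25,27,29,31): 0⊕0⊕0⊕0⊕1⊕0⊕0⊕0⊕0⊕0⊕1⊕1⊕1⊕1⊕1⊕1 = 1
s2 (pos 2,3,6,7,10,11,14,15,18,19,22,23,26,27,30,31): 1⊕0⊕0⊕0⊕0⊕0⊕1⊕0⊕1⊕0⊕1⊕1⊕0⊕1⊕0⊕1 = 1
s4 (pos 4,5,6,7,12,13,14,15,20,21,22,23,28,29,30,31): 0⊕0⊕0⊕0⊕1⊕0⊕1⊕0⊕0⊕1⊕1⊕1⊕0⊕1⊕0⊕1 = 1
s8 (pos 8,9,10,11,12,13,14,15,24,25,26,27,28,29,30,31): 0⊕1⊕0⊕0⊕1⊕0⊕1⊕0⊕0⊕1⊕0⊕1⊕0⊕1⊕0⊕1 = 1
s16 (pos 16,17,18,19,20,21,22,23,24,25,26,27,28,29,30,31): 1⊕0⊕1⊕0⊕0⊕1⊕1⊕1⊕0⊕1⊕0⊕1⊕0⊕1⊕0⊕1 = 1
Syndrome s16…s1 = 11111 → error at position 31.
Flip position 31: 0100000010010101010011101010101 → 0100000010010101010011101010100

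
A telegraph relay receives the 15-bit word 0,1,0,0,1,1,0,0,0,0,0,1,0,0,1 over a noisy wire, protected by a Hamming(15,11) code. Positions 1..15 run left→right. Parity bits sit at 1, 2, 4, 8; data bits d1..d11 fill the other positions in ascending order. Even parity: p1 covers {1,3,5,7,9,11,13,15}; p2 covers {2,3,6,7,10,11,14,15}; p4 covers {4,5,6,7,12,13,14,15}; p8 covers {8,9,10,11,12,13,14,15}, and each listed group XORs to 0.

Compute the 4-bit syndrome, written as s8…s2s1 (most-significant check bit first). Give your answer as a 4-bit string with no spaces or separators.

s1 (pos 1,3,5,7,9,11,13,15): 0⊕0⊕1⊕0⊕0⊕0⊕0⊕1 = 0
s2 (pos 2,3,6,7,10,11,14,15): 1⊕0⊕1⊕0⊕0⊕0⊕0⊕1 = 1
s4 (pos 4,5,6,7,12,13,14,15): 0⊕1⊕1⊕0⊕1⊕0⊕0⊕1 = 0
s8 (pos 8,9,10,11,12,13,14,15): 0⊕0⊕0⊕0⊕1⊕0⊕0⊕1 = 0
Syndrome s8…s1 = 0010 → error at position 2.

0010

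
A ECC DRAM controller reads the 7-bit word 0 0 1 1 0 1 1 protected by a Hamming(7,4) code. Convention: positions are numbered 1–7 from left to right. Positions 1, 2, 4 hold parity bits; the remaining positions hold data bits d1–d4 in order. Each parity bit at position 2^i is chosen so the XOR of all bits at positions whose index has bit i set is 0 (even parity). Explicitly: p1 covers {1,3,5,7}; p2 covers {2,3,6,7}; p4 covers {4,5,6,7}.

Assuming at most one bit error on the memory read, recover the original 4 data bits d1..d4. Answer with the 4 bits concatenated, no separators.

s1 (pos 1,3,5,7): 0⊕1⊕0⊕1 = 0
s2 (pos 2,3,6,7): 0⊕1⊕1⊕1 = 1
s4 (pos 4,5,6,7): 1⊕0⊕1⊕1 = 1
Syndrome s4…s1 = 110 → error at position 6.
Flip position 6: 0011011 → 0011001
Read data bits from positions 3,5,6,7: 1001

1001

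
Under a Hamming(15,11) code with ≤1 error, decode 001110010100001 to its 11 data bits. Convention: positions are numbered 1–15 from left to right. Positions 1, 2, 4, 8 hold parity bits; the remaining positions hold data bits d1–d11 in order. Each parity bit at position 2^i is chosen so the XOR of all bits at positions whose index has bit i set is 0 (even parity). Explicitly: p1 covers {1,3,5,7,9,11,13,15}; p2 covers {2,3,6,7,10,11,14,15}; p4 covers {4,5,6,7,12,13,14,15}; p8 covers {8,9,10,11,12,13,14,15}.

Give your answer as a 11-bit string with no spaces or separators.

11000100000

s1 (pos 1,3,5,7,9,11,13,15): 0⊕1⊕1⊕0⊕0⊕0⊕0⊕1 = 1
s2 (pos 2,3,6,7,10,11,14,15): 0⊕1⊕0⊕0⊕1⊕0⊕0⊕1 = 1
s4 (pos 4,5,6,7,12,13,14,15): 1⊕1⊕0⊕0⊕0⊕0⊕0⊕1 = 1
s8 (pos 8,9,10,11,12,13,14,15): 1⊕0⊕1⊕0⊕0⊕0⊕0⊕1 = 1
Syndrome s8…s1 = 1111 → error at position 15.
Flip position 15: 001110010100001 → 001110010100000
Read data bits from positions 3,5,6,7,9,10,11,12,13,14,15: 11000100000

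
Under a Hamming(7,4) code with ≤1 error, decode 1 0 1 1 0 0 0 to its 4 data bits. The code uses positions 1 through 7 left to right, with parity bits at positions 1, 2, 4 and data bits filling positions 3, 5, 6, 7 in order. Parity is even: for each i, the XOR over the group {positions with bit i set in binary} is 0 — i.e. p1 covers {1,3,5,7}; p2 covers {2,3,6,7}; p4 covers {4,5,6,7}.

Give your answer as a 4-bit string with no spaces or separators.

s1 (pos 1,3,5,7): 1⊕1⊕0⊕0 = 0
s2 (pos 2,3,6,7): 0⊕1⊕0⊕0 = 1
s4 (pos 4,5,6,7): 1⊕0⊕0⊕0 = 1
Syndrome s4…s1 = 110 → error at position 6.
Flip position 6: 1011000 → 1011010
Read data bits from positions 3,5,6,7: 1010

1010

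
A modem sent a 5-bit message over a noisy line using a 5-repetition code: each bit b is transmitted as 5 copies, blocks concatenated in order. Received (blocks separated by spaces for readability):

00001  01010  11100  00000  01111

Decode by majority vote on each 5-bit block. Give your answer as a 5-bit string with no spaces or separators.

Block 1 (00001): 1 one → 0
Block 2 (01010): 2 ones → 0
Block 3 (11100): 3 ones → 1
Block 4 (00000): 0 ones → 0
Block 5 (01111): 4 ones → 1

00101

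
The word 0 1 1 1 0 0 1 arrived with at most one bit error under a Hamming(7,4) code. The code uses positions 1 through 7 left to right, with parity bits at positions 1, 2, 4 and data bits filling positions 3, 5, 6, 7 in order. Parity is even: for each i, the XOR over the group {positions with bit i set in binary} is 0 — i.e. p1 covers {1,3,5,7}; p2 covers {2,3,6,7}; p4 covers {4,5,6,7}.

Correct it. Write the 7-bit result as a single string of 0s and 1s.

0011001

s1 (pos 1,3,5,7): 0⊕1⊕0⊕1 = 0
s2 (pos 2,3,6,7): 1⊕1⊕0⊕1 = 1
s4 (pos 4,5,6,7): 1⊕0⊕0⊕1 = 0
Syndrome s4…s1 = 010 → error at position 2.
Flip position 2: 0111001 → 0011001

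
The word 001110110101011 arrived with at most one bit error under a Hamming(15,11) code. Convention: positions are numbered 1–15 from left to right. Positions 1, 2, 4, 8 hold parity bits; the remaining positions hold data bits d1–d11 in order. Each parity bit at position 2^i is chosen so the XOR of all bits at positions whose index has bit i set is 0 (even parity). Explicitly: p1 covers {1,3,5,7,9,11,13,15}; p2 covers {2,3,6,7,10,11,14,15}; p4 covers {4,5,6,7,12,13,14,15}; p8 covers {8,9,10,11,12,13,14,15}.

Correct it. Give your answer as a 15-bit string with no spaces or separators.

001110110001011

s1 (pos 1,3,5,7,9,11,13,15): 0⊕1⊕1⊕1⊕0⊕0⊕0⊕1 = 0
s2 (pos 2,3,6,7,10,11,14,15): 0⊕1⊕0⊕1⊕1⊕0⊕1⊕1 = 1
s4 (pos 4,5,6,7,12,13,14,15): 1⊕1⊕0⊕1⊕1⊕0⊕1⊕1 = 0
s8 (pos 8,9,10,11,12,13,14,15): 1⊕0⊕1⊕0⊕1⊕0⊕1⊕1 = 1
Syndrome s8…s1 = 1010 → error at position 10.
Flip position 10: 001110110101011 → 001110110001011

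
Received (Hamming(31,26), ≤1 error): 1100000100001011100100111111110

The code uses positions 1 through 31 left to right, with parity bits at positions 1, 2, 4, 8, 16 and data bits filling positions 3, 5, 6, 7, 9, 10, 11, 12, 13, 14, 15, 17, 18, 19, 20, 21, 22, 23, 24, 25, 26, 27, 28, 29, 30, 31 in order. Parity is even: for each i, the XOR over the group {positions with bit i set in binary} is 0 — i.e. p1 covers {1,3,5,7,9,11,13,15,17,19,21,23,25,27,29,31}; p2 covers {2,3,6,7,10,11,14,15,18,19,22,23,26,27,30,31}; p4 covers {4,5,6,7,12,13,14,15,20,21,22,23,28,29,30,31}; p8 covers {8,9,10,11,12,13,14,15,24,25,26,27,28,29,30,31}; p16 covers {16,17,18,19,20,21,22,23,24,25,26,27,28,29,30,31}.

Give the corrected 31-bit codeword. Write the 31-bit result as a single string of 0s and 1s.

s1 (pos 1,3,5,7,9,11,13,15,17,19,21,23,25,27,29,31): 1⊕0⊕0⊕0⊕0⊕0⊕1⊕1⊕1⊕0⊕0⊕1⊕1⊕1⊕1⊕0 = 0
s2 (pos 2,3,6,7,10,11,14,15,18,19,22,23,26,27,30,31): 1⊕0⊕0⊕0⊕0⊕0⊕0⊕1⊕0⊕0⊕0⊕1⊕1⊕1⊕1⊕0 = 0
s4 (pos 4,5,6,7,12,13,14,15,20,21,22,23,28,29,30,31): 0⊕0⊕0⊕0⊕0⊕1⊕0⊕1⊕1⊕0⊕0⊕1⊕1⊕1⊕1⊕0 = 1
s8 (pos 8,9,10,11,12,13,14,15,24,25,26,27,28,29,30,31): 1⊕0⊕0⊕0⊕0⊕1⊕0⊕1⊕1⊕1⊕1⊕1⊕1⊕1⊕1⊕0 = 0
s16 (pos 16,17,18,19,20,21,22,23,24,25,26,27,28,29,30,31): 1⊕1⊕0⊕0⊕1⊕0⊕0⊕1⊕1⊕1⊕1⊕1⊕1⊕1⊕1⊕0 = 1
Syndrome s16…s1 = 10100 → error at position 20.
Flip position 20: 1100000100001011100100111111110 → 1100000100001011100000111111110

1100000100001011100000111111110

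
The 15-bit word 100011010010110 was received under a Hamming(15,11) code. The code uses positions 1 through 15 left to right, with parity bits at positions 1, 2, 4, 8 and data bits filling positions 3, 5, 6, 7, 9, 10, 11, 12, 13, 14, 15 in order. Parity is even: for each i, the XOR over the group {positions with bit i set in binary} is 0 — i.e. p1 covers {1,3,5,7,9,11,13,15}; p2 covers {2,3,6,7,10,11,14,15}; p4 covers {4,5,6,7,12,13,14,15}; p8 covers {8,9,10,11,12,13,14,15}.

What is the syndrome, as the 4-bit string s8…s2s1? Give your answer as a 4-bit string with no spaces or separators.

s1 (pos 1,3,5,7,9,11,13,15): 1⊕0⊕1⊕0⊕0⊕1⊕1⊕0 = 0
s2 (pos 2,3,6,7,10,11,14,15): 0⊕0⊕1⊕0⊕0⊕1⊕1⊕0 = 1
s4 (pos 4,5,6,7,12,13,14,15): 0⊕1⊕1⊕0⊕0⊕1⊕1⊕0 = 0
s8 (pos 8,9,10,11,12,13,14,15): 1⊕0⊕0⊕1⊕0⊕1⊕1⊕0 = 0
Syndrome s8…s1 = 0010 → error at position 2.

0010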